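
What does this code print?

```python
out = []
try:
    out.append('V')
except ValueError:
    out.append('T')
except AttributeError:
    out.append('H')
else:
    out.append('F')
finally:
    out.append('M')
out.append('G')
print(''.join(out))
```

Execution trace: 'V' (try body, no exception) → 'F' (else) → 'M' (finally) → 'G' (after the try/except). Output: VFMG

Answer: VFMG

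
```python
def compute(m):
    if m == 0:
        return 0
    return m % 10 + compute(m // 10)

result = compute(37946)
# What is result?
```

Sum of digits of 37946: 6 + 4 + 9 + 7 + 3 = 29

Answer: 29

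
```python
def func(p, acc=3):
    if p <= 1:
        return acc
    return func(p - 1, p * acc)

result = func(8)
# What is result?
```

Accumulator trace (n, acc): (8, 3) -> (7, 24) -> (6, 168) -> (5, 1008) -> (4, 5040) -> (3, 20160) -> (2, 60480) -> (1, 120960) -> return 120960

Answer: 120960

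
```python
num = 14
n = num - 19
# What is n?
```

Trace:
`num = 14` → num = 14
`n = num - 19` → n = -5
So n = -5

Answer: -5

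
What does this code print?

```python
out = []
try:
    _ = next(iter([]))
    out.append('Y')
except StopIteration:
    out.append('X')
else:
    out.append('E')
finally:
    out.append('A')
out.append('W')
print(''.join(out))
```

Execution trace: 'X' (except StopIteration) → 'A' (finally) → 'W' (after the try/except). Output: XAW

Answer: XAW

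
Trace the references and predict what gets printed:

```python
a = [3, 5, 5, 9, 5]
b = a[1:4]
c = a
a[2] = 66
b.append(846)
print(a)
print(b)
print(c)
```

Key concept: slice vs alias.
Step by step:
`a = [3, 5, 5, 9, 5]` → a = [3, 5, 5, 9, 5]
`b = a[1:4]` → b = [5, 5, 9]
`c = a` → c = [3, 5, 5, 9, 5] (same object as a)
`a[2] = 66` → a = [3, 5, 66, 9, 5] (same object as c); c = [3, 5, 66, 9, 5] (same object as a)
`b.append(846)` → b = [5, 5, 9, 846]
`print(a)` → prints [3, 5, 66, 9, 5]
`print(b)` → prints [5, 5, 9, 846]
`print(c)` → prints [3, 5, 66, 9, 5]

Answer:
[3, 5, 66, 9, 5]
[5, 5, 9, 846]
[3, 5, 66, 9, 5]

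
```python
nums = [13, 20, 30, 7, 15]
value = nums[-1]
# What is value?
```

Trace:
`nums = [13, 20, 30, 7, 15]` → nums = [13, 20, 30, 7, 15]
`value = nums[-1]` → value = 15
So value = 15

Answer: 15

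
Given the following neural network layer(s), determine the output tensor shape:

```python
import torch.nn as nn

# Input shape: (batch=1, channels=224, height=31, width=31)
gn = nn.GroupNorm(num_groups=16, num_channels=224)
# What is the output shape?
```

Input: (1, 224, 31, 31) -> Output: (1, 224, 31, 31)

Answer: (1, 224, 31, 31)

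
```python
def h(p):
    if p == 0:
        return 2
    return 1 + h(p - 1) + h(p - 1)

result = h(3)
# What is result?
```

h(p) = 1 + 2·h(p-1), h(0)=2. Closed form: (2+1)·2^3 - 1 = 23.

Answer: 23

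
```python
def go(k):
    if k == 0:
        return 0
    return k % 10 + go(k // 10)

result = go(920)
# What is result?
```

Sum of digits of 920: 0 + 2 + 9 = 11

Answer: 11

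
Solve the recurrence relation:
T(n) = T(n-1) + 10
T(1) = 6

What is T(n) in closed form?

Unrolling: T(n) = T(1) + 10·(n-1) = 6 + 10(n-1) = 10n - 4.

Answer: T(n) = 10n - 4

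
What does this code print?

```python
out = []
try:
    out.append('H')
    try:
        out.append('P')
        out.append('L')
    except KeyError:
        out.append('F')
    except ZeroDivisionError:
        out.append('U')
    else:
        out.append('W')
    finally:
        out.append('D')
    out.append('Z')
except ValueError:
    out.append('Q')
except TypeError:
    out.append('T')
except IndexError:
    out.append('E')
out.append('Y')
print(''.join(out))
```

Execution trace: 'H' (try body) → 'P' (inner try body) → 'L' (inner try body, no exception) → 'W' (inner else) → 'D' (inner finally) → 'Z' (try body, no exception) → 'Y' (after the try/except). Output: HPLWDZY

Answer: HPLWDZY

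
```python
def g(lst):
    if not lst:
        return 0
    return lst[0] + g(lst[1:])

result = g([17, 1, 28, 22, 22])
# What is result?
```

17 + 1 + 28 + 22 + 22 + 0 = 90

Answer: 90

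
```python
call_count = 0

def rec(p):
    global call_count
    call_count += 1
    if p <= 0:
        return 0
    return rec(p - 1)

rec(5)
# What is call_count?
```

Linear recursion stepping by 1: 6 calls from p=5 down to ≤0.

Answer: 6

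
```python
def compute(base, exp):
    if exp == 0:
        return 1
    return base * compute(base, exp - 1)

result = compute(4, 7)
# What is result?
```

compute(4, 7) = 4 * 4 * 4 * 4 * 4 * 4 * 4 = 16384

Answer: 16384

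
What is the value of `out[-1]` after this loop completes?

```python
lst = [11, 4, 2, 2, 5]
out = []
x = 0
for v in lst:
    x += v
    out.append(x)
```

Cumulative sum ends at 24
`out` takes the values: [] → [11] → [11, 15] → [11, 15, 17] → [11, 15, 17, 19] → [11, 15, 17, 19, 24]
So `out[-1]` = 24

Answer: 24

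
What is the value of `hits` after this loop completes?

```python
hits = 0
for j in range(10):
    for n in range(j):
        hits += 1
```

Triangle number: 0+1+2+...+9
`hits` takes the values: 0 → 1 → 2 → 3 → 4 → 5 → 6 → 7 → 8 → 9 → 10 → 11 → 12 → 13 → 14 → 15 → 16 → 17 → 18 → 19 → 20 → 21 → 22 → 23 → 24 → 25 → 26 → 27 → 28 → 29 → … → 41 → 42 → 43 → 44 → 45

Answer: 45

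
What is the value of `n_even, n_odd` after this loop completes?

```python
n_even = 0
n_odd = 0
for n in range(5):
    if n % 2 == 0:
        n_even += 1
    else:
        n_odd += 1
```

Count evens and odds in range(5)
`n_even, n_odd` takes the values: (0, 0) → (1, 0) → (1, 1) → (2, 1) → (2, 2) → (3, 2)

Answer: 3, 2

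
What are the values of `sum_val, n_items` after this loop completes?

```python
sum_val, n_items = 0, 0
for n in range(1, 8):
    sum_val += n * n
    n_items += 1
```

Sum of squares and count
`sum_val, n_items` takes the values: (0, 0) → (1, 0) → (1, 1) → (5, 1) → (5, 2) → (14, 2) → (14, 3) → (30, 3) → (30, 4) → (55, 4) → (55, 5) → (91, 5) → (91, 6) → (140, 6) → (140, 7)

Answer: 140, 7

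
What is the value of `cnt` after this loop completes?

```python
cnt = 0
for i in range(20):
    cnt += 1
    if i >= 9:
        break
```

Loop breaks when i reaches 9, cnt is 10
`cnt` takes the values: 0 → 1 → 2 → 3 → 4 → 5 → 6 → 7 → 8 → 9 → 10

Answer: 10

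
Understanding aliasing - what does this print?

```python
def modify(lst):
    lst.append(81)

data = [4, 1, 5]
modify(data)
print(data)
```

Key concept: function modifies passed list.
Step by step:
`data = [4, 1, 5]` → data = [4, 1, 5]
`modify(data)` → data = [4, 1, 5, 81]
`print(data)` → prints [4, 1, 5, 81]

Answer: [4, 1, 5, 81]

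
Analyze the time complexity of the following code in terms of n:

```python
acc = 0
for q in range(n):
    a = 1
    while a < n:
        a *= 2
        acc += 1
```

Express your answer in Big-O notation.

Each loop level contributes: n × log n. Multiplying the contributions gives O(n log n).

Answer: O(n log n)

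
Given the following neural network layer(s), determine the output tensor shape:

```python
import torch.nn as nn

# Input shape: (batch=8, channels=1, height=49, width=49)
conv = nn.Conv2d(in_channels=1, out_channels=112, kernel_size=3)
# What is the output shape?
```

Input: (8, 1, 49, 49) -> Output: (8, 112, 47, 47)

Answer: (8, 112, 47, 47)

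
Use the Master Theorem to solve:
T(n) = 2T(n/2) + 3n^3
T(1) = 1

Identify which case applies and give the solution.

a=2, b=2, f(n)=3n^3. log_2(2) = 1. Since c=3 > 1 and the regularity condition holds (2(n/2)^3 = (2/2^3)n^3 with 2/2^3 < 1), Case 3 applies: T(n) = Θ(f(n)) = O(n^3).

Answer: O(n^3) - Case 3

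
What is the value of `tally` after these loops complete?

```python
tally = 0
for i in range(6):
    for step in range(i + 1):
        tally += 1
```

Triangle: 1 + 2 + ... + 6
`tally` takes the values: 0 → 1 → 2 → 3 → 4 → 5 → 6 → 7 → 8 → 9 → 10 → 11 → 12 → 13 → 14 → 15 → 16 → 17 → 18 → 19 → 20 → 21

Answer: 21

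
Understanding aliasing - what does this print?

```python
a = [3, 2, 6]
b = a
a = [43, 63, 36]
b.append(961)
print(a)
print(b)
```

Key concept: rebinding vs mutation: a is rebound to a new list, b still points at the original.
Step by step:
`a = [3, 2, 6]` → a = [3, 2, 6]
`b = a` → b = [3, 2, 6] (same object as a)
`a = [43, 63, 36]` → a = [43, 63, 36]
`b.append(961)` → b = [3, 2, 6, 961]
`print(a)` → prints [43, 63, 36]
`print(b)` → prints [3, 2, 6, 961]

Answer:
[43, 63, 36]
[3, 2, 6, 961]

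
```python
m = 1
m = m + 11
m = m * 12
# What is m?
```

Trace:
`m = 1` → m = 1
`m = m + 11` → m = 12
`m = m * 12` → m = 144
So m = 144

Answer: 144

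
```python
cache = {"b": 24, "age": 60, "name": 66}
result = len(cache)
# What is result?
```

Trace:
`cache = {"b": 24, "age": 60, "name": 66}` → cache = {'b': 24, 'age': 60, 'name': 66}
`result = len(cache)` → result = 3
So result = 3

Answer: 3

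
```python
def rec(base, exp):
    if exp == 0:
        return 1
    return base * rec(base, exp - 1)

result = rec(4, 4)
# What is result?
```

rec(4, 4) = 4 * 4 * 4 * 4 = 256

Answer: 256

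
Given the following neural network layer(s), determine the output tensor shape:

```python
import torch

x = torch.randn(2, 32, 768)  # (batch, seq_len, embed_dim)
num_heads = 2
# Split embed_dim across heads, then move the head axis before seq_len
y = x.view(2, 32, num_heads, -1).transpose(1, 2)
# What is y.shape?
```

Input: (2, 32, 768) -> head_dim = 768 // 2 = 384; after view: (2, 32, 2, 384) -> after transpose(1, 2): (2, 2, 32, 384) -> Output: (2, 2, 32, 384)

Answer: (2, 2, 32, 384)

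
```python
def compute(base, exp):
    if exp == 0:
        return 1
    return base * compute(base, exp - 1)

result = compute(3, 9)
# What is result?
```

compute(3, 9) = 3 * 3 * 3 * 3 * 3 * 3 * 3 * 3 * 3 = 19683

Answer: 19683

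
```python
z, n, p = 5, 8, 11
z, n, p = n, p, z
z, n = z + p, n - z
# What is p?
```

Trace:
`z, n, p = 5, 8, 11` → z = 5; n = 8; p = 11
`z, n, p = n, p, z` → z = 8; n = 11; p = 5
`z, n = z + p, n - z` → z = 13; n = 3
So p = 5

Answer: 5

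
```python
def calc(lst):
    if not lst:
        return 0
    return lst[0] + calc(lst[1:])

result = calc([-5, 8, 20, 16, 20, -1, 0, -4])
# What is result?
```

(-5) + 8 + 20 + 16 + 20 + (-1) + 0 + (-4) + 0 = 54

Answer: 54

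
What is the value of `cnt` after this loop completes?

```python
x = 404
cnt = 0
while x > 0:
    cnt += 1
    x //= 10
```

Count digits by repeated division by 10
`cnt` takes the values: 0 → 1 → 2 → 3

Answer: 3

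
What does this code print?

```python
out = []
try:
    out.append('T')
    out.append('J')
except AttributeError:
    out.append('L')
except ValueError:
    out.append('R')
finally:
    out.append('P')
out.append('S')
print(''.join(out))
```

Execution trace: 'T' (try body) → 'J' (try body, no exception) → 'P' (finally) → 'S' (after the try/except). Output: TJPS

Answer: TJPS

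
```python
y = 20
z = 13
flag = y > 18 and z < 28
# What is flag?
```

Trace:
`y = 20` → y = 20
`z = 13` → z = 13
`flag = y > 18 and z < 28` → flag = True
So flag = True

Answer: True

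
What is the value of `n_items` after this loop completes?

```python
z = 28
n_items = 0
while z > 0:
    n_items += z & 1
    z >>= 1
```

Count set bits in 28 (binary: 0b11100)
`n_items` takes the values: 0 → 1 → 2 → 3

Answer: 3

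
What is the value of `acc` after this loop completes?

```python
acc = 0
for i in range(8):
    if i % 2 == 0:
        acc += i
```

Sum of even numbers 0 to 7
`acc` takes the values: 0 → 2 → 6 → 12

Answer: 12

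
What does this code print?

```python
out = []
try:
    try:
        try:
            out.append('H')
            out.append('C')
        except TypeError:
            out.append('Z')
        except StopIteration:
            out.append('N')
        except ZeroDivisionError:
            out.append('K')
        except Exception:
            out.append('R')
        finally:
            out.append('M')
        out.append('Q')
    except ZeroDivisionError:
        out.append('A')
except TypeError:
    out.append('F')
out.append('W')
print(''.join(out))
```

Execution trace: 'H' (inner try body) → 'C' (inner try body, no exception) → 'M' (inner finally) → 'Q' (try body, no exception) → 'W' (after the try/except). Output: HCMQW

Answer: HCMQW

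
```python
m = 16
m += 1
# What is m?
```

Trace:
`m = 16` → m = 16
`m += 1` → m = 17
So m = 17

Answer: 17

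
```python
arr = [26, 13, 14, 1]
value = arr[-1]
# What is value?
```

Trace:
`arr = [26, 13, 14, 1]` → arr = [26, 13, 14, 1]
`value = arr[-1]` → value = 1
So value = 1

Answer: 1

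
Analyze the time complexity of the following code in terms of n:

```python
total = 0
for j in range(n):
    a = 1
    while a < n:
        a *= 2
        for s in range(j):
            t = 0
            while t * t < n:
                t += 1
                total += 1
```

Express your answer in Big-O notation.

Each loop level contributes: n × log n × n × √n. Multiplying the contributions gives O(n^2√n log n).

Answer: O(n^2√n log n)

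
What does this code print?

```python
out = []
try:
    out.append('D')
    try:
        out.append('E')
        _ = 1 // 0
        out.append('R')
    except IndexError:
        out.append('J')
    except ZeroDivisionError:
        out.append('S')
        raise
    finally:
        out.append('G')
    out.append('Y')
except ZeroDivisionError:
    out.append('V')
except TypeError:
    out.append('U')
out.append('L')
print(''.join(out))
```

Execution trace: 'D' (try body) → 'E' (inner try body) → 'S' (inner except ZeroDivisionError) → 'G' (inner finally) → 'V' (except ZeroDivisionError) → 'L' (after the try/except). Output: DESGVL

Answer: DESGVL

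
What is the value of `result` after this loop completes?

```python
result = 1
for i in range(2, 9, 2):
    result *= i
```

Product of even numbers 2 to 8
`result` takes the values: 1 → 2 → 8 → 48 → 384

Answer: 384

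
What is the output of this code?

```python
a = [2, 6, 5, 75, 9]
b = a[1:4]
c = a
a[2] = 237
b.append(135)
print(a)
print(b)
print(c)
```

Key concept: slice vs alias.
Step by step:
`a = [2, 6, 5, 75, 9]` → a = [2, 6, 5, 75, 9]
`b = a[1:4]` → b = [6, 5, 75]
`c = a` → c = [2, 6, 5, 75, 9] (same object as a)
`a[2] = 237` → a = [2, 6, 237, 75, 9] (same object as c); c = [2, 6, 237, 75, 9] (same object as a)
`b.append(135)` → b = [6, 5, 75, 135]
`print(a)` → prints [2, 6, 237, 75, 9]
`print(b)` → prints [6, 5, 75, 135]
`print(c)` → prints [2, 6, 237, 75, 9]

Answer:
[2, 6, 237, 75, 9]
[6, 5, 75, 135]
[2, 6, 237, 75, 9]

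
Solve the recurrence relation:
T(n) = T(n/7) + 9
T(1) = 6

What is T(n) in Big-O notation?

Each step divides n by 7 and adds 9. After log_7(n) steps we reach T(1)=6. So T(n) = 9·log_7(n) + 6 = O(log n).

Answer: O(log n)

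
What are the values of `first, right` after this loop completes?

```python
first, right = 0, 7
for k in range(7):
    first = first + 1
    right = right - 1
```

first goes 0→7, right goes 7→0
`first, right` takes the values: (0, 7) → (1, 7) → (1, 6) → (2, 6) → (2, 5) → (3, 5) → (3, 4) → (4, 4) → (4, 3) → (5, 3) → (5, 2) → (6, 2) → (6, 1) → (7, 1) → (7, 0)

Answer: 7, 0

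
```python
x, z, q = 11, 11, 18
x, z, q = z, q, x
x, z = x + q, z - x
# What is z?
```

Trace:
`x, z, q = 11, 11, 18` → x = 11; z = 11; q = 18
`x, z, q = z, q, x` → x = 11; z = 18; q = 11
`x, z = x + q, z - x` → x = 22; z = 7
So z = 7

Answer: 7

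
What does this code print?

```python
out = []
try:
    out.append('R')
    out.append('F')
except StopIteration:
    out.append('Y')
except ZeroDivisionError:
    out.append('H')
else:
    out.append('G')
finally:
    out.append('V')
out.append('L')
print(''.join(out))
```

Execution trace: 'R' (try body) → 'F' (try body, no exception) → 'G' (else) → 'V' (finally) → 'L' (after the try/except). Output: RFGVL

Answer: RFGVL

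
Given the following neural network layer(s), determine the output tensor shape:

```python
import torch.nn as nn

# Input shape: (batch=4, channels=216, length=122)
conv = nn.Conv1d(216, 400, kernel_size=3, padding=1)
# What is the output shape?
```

Input: (4, 216, 122) -> Output: (4, 400, 122)

Answer: (4, 400, 122)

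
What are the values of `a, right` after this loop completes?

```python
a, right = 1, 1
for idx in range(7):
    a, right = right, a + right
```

Fibonacci: after 7 iterations
`a, right` takes the values: (1, 1) → (1, 2) → (2, 3) → (3, 5) → (5, 8) → (8, 13) → (13, 21) → (21, 34)

Answer: 21, 34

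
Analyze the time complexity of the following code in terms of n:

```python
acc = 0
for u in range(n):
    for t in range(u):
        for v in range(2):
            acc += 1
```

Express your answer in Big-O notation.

Each loop level contributes: n × n × 1. Multiplying the contributions gives O(n^2).

Answer: O(n^2)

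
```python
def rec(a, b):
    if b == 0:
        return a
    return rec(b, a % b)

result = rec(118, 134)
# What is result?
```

rec(118, 134) -> rec(134, 118) -> rec(118, 16) -> rec(16, 6) -> rec(6, 4) -> rec(4, 2) -> rec(2, 0) -> 2

Answer: 2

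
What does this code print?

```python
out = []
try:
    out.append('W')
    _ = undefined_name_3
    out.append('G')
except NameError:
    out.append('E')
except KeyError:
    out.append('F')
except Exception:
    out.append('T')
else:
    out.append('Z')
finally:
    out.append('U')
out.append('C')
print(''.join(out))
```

Execution trace: 'W' (try body) → 'E' (except NameError) → 'U' (finally) → 'C' (after the try/except). Output: WEUC

Answer: WEUC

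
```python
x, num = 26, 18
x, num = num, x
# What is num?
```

Trace:
`x, num = 26, 18` → x = 26; num = 18
`x, num = num, x` → x = 18; num = 26
So num = 26

Answer: 26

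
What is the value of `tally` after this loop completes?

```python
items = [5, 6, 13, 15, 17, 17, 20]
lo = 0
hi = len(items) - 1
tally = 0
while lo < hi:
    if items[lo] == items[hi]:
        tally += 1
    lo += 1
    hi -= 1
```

Count matching pairs from ends
`tally` takes the values: 0

Answer: 0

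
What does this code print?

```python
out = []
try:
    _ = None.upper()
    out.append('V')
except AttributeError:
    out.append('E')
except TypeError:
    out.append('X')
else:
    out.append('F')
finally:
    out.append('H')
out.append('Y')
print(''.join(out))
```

Execution trace: 'E' (except AttributeError) → 'H' (finally) → 'Y' (after the try/except). Output: EHY

Answer: EHY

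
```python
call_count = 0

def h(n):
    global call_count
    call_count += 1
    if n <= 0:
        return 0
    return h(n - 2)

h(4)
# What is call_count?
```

Linear recursion stepping by 2: 3 calls from n=4 down to ≤0.

Answer: 3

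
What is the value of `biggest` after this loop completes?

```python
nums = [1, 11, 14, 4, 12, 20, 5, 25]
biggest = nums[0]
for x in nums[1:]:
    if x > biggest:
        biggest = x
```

Maximum of [1, 11, 14, 4, 12, 20, 5, 25]
`biggest` takes the values: 1 → 11 → 14 → 20 → 25

Answer: 25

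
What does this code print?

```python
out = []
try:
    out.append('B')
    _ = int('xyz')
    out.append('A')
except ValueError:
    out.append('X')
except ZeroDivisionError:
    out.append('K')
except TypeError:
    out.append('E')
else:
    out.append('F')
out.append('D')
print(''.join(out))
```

Execution trace: 'B' (try body) → 'X' (except ValueError) → 'D' (after the try/except). Output: BXD

Answer: BXD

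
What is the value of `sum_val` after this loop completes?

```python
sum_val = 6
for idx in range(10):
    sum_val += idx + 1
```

Start at 6, add 1 to 10 = 61
`sum_val` takes the values: 6 → 7 → 9 → 12 → 16 → 21 → 27 → 34 → 42 → 51 → 61

Answer: 61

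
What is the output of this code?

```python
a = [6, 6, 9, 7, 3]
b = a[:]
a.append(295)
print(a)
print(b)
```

Key concept: slice [:] creates copy.
Step by step:
`a = [6, 6, 9, 7, 3]` → a = [6, 6, 9, 7, 3]
`b = a[:]` → b = [6, 6, 9, 7, 3]
`a.append(295)` → a = [6, 6, 9, 7, 3, 295]
`print(a)` → prints [6, 6, 9, 7, 3, 295]
`print(b)` → prints [6, 6, 9, 7, 3]

Answer:
[6, 6, 9, 7, 3, 295]
[6, 6, 9, 7, 3]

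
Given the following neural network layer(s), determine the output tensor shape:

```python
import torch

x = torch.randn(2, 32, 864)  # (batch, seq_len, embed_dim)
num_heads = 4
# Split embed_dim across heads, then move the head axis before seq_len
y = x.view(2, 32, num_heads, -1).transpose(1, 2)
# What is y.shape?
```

Input: (2, 32, 864) -> head_dim = 864 // 4 = 216; after view: (2, 32, 4, 216) -> after transpose(1, 2): (2, 4, 32, 216) -> Output: (2, 4, 32, 216)

Answer: (2, 4, 32, 216)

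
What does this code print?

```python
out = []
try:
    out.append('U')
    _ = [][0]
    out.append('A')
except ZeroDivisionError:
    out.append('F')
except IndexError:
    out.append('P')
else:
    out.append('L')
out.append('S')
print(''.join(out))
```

Execution trace: 'U' (try body) → 'P' (except IndexError) → 'S' (after the try/except). Output: UPS

Answer: UPS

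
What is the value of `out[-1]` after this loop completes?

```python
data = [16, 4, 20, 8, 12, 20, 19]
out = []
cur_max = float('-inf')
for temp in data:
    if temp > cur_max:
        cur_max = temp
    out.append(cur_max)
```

Running max ends at 20
`out` takes the values: [] → [16] → [16, 16] → [16, 16, 20] → [16, 16, 20, 20] → [16, 16, 20, 20, 20] → [16, 16, 20, 20, 20, 20] → [16, 16, 20, 20, 20, 20, 20]
So `out[-1]` = 20

Answer: 20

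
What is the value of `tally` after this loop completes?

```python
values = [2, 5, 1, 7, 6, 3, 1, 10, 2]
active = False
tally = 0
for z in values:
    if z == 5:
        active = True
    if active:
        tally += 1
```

Count elements after first 5 in [2, 5, 1, 7, 6, 3, 1, 10, 2]
`tally` takes the values: 0 → 1 → 2 → 3 → 4 → 5 → 6 → 7 → 8

Answer: 8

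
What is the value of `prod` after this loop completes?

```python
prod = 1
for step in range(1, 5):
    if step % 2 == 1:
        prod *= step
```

Product of odd numbers 1 to 4
`prod` takes the values: 1 → 3

Answer: 3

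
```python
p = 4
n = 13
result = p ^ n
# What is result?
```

Trace:
`p = 4` → p = 4
`n = 13` → n = 13
`result = p ^ n` → result = 9
So result = 9

Answer: 9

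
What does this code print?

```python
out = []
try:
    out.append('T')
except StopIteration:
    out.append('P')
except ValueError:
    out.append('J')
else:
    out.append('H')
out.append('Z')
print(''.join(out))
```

Execution trace: 'T' (try body, no exception) → 'H' (else) → 'Z' (after the try/except). Output: THZ

Answer: THZ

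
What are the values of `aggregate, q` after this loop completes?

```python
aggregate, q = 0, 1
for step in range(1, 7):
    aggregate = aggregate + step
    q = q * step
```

Sum and factorial of 1 to 6
`aggregate, q` takes the values: (0, 1) → (1, 1) → (3, 1) → (3, 2) → (6, 2) → (6, 6) → (10, 6) → (10, 24) → (15, 24) → (15, 120) → (21, 120) → (21, 720)

Answer: 21, 720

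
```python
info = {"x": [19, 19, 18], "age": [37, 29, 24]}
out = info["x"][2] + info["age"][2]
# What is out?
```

Trace:
`info = {"x": [19, 19, 18], "age": [37, 29, 24]}` → info = {'x': [19, 19, 18], 'age': [37, 29, 24]}
`out = info["x"][2] + info["age"][2]` → out = 42
So out = 42

Answer: 42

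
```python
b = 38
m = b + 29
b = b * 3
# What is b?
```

Trace:
`b = 38` → b = 38
`m = b + 29` → m = 67
`b = b * 3` → b = 114
So b = 114

Answer: 114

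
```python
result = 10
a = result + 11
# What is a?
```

Trace:
`result = 10` → result = 10
`a = result + 11` → a = 21
So a = 21

Answer: 21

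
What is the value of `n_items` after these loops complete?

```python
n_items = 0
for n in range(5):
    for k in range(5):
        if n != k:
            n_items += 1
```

5² - 5 (exclude diagonal)
`n_items` takes the values: 0 → 1 → 2 → 3 → 4 → 5 → 6 → 7 → 8 → 9 → 10 → 11 → 12 → 13 → 14 → 15 → 16 → 17 → 18 → 19 → 20

Answer: 20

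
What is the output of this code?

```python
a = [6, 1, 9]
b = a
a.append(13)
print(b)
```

Key concept: basic list aliasing.
Step by step:
`a = [6, 1, 9]` → a = [6, 1, 9]
`b = a` → b = [6, 1, 9] (same object as a)
`a.append(13)` → a = [6, 1, 9, 13] (same object as b); b = [6, 1, 9, 13] (same object as a)
`print(b)` → prints [6, 1, 9, 13]

Answer: [6, 1, 9, 13]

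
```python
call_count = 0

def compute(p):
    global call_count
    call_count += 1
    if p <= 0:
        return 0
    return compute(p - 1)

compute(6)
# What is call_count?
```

Linear recursion stepping by 1: 7 calls from p=6 down to ≤0.

Answer: 7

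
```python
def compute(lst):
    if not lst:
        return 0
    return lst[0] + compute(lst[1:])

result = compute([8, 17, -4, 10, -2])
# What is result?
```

8 + 17 + (-4) + 10 + (-2) + 0 = 29

Answer: 29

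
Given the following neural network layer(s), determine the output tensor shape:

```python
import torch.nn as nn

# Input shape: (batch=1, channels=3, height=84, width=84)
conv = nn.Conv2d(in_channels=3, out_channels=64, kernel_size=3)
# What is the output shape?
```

Input: (1, 3, 84, 84) -> Output: (1, 64, 82, 82)

Answer: (1, 64, 82, 82)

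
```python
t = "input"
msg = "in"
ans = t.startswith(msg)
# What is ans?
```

Trace:
`t = "input"` → t = 'input'
`msg = "in"` → msg = 'in'
`ans = t.startswith(msg)` → ans = True
So ans = True

Answer: True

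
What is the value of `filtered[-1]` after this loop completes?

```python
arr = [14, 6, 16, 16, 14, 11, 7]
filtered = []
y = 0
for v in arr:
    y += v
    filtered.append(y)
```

Cumulative sum ends at 84
`filtered` takes the values: [] → [14] → [14, 20] → [14, 20, 36] → [14, 20, 36, 52] → [14, 20, 36, 52, 66] → [14, 20, 36, 52, 66, 77] → [14, 20, 36, 52, 66, 77, 84]
So `filtered[-1]` = 84

Answer: 84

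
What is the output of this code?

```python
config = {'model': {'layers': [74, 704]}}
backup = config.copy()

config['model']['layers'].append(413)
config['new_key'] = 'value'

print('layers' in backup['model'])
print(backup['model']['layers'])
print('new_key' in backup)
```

Key concept: shallow copy gotcha with nested dict.
Step by step:
`config = {'model': {'layers': [74, 704]}}` → config = {'model': {'layers': [74, 704]}}
`backup = config.copy()` → backup = {'model': {'layers': [74, 704]}}
`config['model']['layers'].append(413)` → config = {'model': {'layers': [74, 704, 413]}}; backup = {'model': {'layers': [74, 704, 413]}}
`config['new_key'] = 'value'` → config = {'model': {'layers': [74, 704, 413]}, 'new_key': 'value'}
`print('layers' in backup['model'])` → prints True
`print(backup['model']['layers'])` → prints [74, 704, 413]
`print('new_key' in backup)` → prints False

Answer:
True
[74, 704, 413]
False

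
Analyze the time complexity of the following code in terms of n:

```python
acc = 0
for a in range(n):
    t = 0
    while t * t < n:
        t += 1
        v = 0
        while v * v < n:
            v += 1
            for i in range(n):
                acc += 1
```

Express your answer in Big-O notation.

Each loop level contributes: n × √n × √n × n. Multiplying the contributions gives O(n^3).

Answer: O(n^3)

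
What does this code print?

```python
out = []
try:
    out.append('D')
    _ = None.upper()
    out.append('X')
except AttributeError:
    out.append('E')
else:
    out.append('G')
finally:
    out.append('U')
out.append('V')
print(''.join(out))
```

Execution trace: 'D' (try body) → 'E' (except AttributeError) → 'U' (finally) → 'V' (after the try/except). Output: DEUV

Answer: DEUV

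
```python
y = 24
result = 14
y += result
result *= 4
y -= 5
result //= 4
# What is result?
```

Trace:
`y = 24` → y = 24
`result = 14` → result = 14
`y += result` → y = 38
`result *= 4` → result = 56
`y -= 5` → y = 33
`result //= 4` → result = 14
So result = 14

Answer: 14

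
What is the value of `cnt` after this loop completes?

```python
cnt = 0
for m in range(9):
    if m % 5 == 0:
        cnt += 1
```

Count numbers divisible by 5 in range(9)
`cnt` takes the values: 0 → 1 → 2

Answer: 2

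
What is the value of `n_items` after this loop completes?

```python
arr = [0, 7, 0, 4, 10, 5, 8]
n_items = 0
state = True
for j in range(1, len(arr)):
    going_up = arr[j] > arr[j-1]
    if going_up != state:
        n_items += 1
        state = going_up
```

Count direction changes in [0, 7, 0, 4, 10, 5, 8]
`n_items` takes the values: 0 → 1 → 2 → 3 → 4

Answer: 4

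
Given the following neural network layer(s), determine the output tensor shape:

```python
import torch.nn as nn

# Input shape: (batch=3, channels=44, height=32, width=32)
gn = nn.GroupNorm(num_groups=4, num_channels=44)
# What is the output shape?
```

Input: (3, 44, 32, 32) -> Output: (3, 44, 32, 32)

Answer: (3, 44, 32, 32)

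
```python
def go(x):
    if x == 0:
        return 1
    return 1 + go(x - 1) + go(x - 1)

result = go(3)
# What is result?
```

go(x) = 1 + 2·go(x-1), go(0)=1. Closed form: (1+1)·2^3 - 1 = 15.

Answer: 15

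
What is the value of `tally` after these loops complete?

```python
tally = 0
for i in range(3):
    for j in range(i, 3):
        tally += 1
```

Upper triangle: 3 + 2 + ... + 1
`tally` takes the values: 0 → 1 → 2 → 3 → 4 → 5 → 6

Answer: 6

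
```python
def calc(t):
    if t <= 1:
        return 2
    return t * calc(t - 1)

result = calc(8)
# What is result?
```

calc(8) = 8 * 7 * 6 * 5 * 4 * 3 * 2 * 2 = 80640

Answer: 80640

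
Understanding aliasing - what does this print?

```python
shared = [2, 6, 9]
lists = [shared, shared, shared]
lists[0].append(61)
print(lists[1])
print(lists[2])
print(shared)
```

Key concept: list of same reference.
Step by step:
`shared = [2, 6, 9]` → shared = [2, 6, 9]
`lists = [shared, shared, shared]` → lists = [[2, 6, 9], [2, 6, 9], [2, 6, 9]]
`lists[0].append(61)` → shared = [2, 6, 9, 61]; lists = [[2, 6, 9, 61], [2, 6, 9, 61], [2, 6, 9, 61]]
`print(lists[1])` → prints [2, 6, 9, 61]
`print(lists[2])` → prints [2, 6, 9, 61]
`print(shared)` → prints [2, 6, 9, 61]

Answer:
[2, 6, 9, 61]
[2, 6, 9, 61]
[2, 6, 9, 61]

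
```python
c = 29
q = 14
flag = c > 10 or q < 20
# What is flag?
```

Trace:
`c = 29` → c = 29
`q = 14` → q = 14
`flag = c > 10 or q < 20` → flag = True
So flag = True

Answer: True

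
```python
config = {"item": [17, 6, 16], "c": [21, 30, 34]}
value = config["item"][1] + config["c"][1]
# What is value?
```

Trace:
`config = {"item": [17, 6, 16], "c": [21, 30, 34]}` → config = {'item': [17, 6, 16], 'c': [21, 30, 34]}
`value = config["item"][1] + config["c"][1]` → value = 36
So value = 36

Answer: 36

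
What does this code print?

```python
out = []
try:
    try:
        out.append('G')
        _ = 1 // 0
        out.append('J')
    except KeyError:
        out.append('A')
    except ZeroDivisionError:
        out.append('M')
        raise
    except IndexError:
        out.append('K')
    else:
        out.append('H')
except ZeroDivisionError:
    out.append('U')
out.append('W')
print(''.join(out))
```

Execution trace: 'G' (try body) → 'M' (except ZeroDivisionError) → 'U' (outer except ZeroDivisionError) → 'W' (after the try/except). Output: GMUW

Answer: GMUW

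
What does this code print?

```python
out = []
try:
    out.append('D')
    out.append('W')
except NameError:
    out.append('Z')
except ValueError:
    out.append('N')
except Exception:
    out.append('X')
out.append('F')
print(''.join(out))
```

Execution trace: 'D' (try body) → 'W' (try body, no exception) → 'F' (after the try/except). Output: DWF

Answer: DWF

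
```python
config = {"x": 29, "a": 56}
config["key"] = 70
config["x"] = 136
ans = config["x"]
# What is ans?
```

Trace:
`config = {"x": 29, "a": 56}` → config = {'x': 29, 'a': 56}
`config["key"] = 70` → config = {'x': 29, 'a': 56, 'key': 70}
`config["x"] = 136` → config = {'x': 136, 'a': 56, 'key': 70}
`ans = config["x"]` → ans = 136
So ans = 136

Answer: 136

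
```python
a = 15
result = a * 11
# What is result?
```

Trace:
`a = 15` → a = 15
`result = a * 11` → result = 165
So result = 165

Answer: 165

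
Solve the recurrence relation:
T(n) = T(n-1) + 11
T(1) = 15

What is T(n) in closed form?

Unrolling: T(n) = T(1) + 11·(n-1) = 15 + 11(n-1) = 11n + 4.

Answer: T(n) = 11n + 4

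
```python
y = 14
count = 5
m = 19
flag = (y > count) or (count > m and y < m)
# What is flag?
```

Trace:
`y = 14` → y = 14
`count = 5` → count = 5
`m = 19` → m = 19
`flag = (y > count) or (count > m and y < m)` → flag = True
So flag = True

Answer: True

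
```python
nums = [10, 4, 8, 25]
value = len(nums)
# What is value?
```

Trace:
`nums = [10, 4, 8, 25]` → nums = [10, 4, 8, 25]
`value = len(nums)` → value = 4
So value = 4

Answer: 4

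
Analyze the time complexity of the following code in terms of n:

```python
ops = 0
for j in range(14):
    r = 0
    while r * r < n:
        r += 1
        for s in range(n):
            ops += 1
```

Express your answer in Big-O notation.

Each loop level contributes: 1 × √n × n. Multiplying the contributions gives O(n√n).

Answer: O(n√n)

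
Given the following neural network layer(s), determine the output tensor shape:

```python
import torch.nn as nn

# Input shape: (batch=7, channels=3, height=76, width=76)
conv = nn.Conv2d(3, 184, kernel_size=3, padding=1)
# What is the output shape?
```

Input: (7, 3, 76, 76) -> Output: (7, 184, 76, 76)

Answer: (7, 184, 76, 76)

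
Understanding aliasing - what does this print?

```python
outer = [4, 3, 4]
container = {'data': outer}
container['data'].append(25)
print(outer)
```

Key concept: dict holds reference to list.
Step by step:
`outer = [4, 3, 4]` → outer = [4, 3, 4]
`container = {'data': outer}` → container = {'data': [4, 3, 4]}
`container['data'].append(25)` → outer = [4, 3, 4, 25]; container = {'data': [4, 3, 4, 25]}
`print(outer)` → prints [4, 3, 4, 25]

Answer: [4, 3, 4, 25]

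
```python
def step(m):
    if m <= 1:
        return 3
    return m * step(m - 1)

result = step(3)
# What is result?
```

step(3) = 3 * 2 * 3 = 18

Answer: 18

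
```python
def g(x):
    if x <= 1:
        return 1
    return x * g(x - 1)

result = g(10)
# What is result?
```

g(10) = 10 * 9 * 8 * 7 * 6 * 5 * 4 * 3 * 2 * 1 = 3628800

Answer: 3628800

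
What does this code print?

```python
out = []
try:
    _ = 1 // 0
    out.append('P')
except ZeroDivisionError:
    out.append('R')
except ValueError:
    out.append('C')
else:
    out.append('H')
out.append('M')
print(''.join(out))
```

Execution trace: 'R' (except ZeroDivisionError) → 'M' (after the try/except). Output: RM

Answer: RM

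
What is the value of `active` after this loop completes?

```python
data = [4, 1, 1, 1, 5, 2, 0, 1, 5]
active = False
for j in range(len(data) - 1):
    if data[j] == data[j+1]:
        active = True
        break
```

Check consecutive duplicates in [4, 1, 1, 1, 5, 2, 0, 1, 5]
`active` takes the values: False → True

Answer: True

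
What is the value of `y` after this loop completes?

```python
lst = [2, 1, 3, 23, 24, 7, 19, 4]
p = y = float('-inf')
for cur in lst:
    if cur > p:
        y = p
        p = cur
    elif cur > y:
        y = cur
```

Second largest (with repeats) in [2, 1, 3, 23, 24, 7, 19, 4]
`y` takes the values: -inf → 1 → 2 → 3 → 23

Answer: 23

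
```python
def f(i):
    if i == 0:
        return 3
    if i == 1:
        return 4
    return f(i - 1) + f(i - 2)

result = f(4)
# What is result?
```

Build up from base cases: f(0)=3, f(1)=4, f(2)=7, f(3)=11, f(4)=18

Answer: 18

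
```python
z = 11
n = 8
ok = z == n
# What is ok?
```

Trace:
`z = 11` → z = 11
`n = 8` → n = 8
`ok = z == n` → ok = False
So ok = False

Answer: False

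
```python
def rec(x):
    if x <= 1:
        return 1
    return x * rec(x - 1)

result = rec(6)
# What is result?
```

rec(6) = 6 * 5 * 4 * 3 * 2 * 1 = 720

Answer: 720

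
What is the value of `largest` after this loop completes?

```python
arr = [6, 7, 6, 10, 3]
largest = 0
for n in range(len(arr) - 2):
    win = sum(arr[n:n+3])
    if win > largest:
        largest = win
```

Max sum of 3-element window in [6, 7, 6, 10, 3]
`largest` takes the values: 0 → 19 → 23

Answer: 23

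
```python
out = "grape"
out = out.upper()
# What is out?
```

Trace:
`out = "grape"` → out = 'grape'
`out = out.upper()` → out = 'GRAPE'
So out = 'GRAPE'

Answer: 'GRAPE'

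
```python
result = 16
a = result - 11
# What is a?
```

Trace:
`result = 16` → result = 16
`a = result - 11` → a = 5
So a = 5

Answer: 5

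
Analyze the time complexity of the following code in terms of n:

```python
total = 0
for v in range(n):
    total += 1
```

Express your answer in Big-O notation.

Each loop level contributes: n. Multiplying the contributions gives O(n).

Answer: O(n)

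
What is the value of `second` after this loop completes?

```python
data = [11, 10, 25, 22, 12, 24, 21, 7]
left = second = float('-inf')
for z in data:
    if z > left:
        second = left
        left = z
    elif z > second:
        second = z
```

Second largest (with repeats) in [11, 10, 25, 22, 12, 24, 21, 7]
`second` takes the values: -inf → 10 → 11 → 22 → 24

Answer: 24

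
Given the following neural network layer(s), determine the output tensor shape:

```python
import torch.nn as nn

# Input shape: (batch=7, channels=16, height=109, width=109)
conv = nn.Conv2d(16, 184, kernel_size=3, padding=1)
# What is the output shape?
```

Input: (7, 16, 109, 109) -> Output: (7, 184, 109, 109)

Answer: (7, 184, 109, 109)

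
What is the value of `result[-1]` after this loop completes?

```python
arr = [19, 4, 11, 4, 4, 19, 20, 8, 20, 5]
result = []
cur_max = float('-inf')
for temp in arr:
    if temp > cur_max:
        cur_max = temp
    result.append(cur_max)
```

Running max ends at 20
`result` takes the values: [] → [19] → [19, 19] → [19, 19, 19] → [19, 19, 19, 19] → [19, 19, 19, 19, 19] → [19, 19, 19, 19, 19, 19] → [19, 19, 19, 19, 19, 19, 20] → [19, 19, 19, 19, 19, 19, 20, 20] → [19, 19, 19, 19, 19, 19, 20, 20, 20] → [19, 19, 19, 19, 19, 19, 20, 20, 20, 20]
So `result[-1]` = 20

Answer: 20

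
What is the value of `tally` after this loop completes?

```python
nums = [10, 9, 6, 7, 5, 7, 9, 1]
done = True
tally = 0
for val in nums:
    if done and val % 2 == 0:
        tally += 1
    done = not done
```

Count even values at even positions
`tally` takes the values: 0 → 1 → 2

Answer: 2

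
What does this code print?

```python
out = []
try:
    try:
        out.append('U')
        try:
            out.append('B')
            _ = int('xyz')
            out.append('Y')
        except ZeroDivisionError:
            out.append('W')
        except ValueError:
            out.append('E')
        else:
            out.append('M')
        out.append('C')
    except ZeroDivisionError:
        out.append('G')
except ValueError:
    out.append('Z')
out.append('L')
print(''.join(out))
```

Execution trace: 'U' (try body) → 'B' (inner try body) → 'E' (inner except ValueError) → 'C' (try body, no exception) → 'L' (after the try/except). Output: UBECL

Answer: UBECL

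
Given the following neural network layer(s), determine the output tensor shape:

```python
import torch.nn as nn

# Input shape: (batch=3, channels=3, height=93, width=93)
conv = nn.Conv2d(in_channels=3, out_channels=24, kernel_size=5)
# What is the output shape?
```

Input: (3, 3, 93, 93) -> Output: (3, 24, 89, 89)

Answer: (3, 24, 89, 89)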